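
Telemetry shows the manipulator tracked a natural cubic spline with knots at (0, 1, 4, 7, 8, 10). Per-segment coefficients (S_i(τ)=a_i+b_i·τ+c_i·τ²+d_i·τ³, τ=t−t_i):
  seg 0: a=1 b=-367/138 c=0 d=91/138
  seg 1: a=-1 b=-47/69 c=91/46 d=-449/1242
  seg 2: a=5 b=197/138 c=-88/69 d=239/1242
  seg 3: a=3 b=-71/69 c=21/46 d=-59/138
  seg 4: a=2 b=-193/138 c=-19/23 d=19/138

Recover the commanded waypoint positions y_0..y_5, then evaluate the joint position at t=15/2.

y_0 = S_0(0) = a_0 = 1
y_1 = S_1(0) = a_1 = -1
y_2 = S_2(0) = a_2 = 5
y_3 = S_3(0) = a_3 = 3
y_4 = S_4(0) = a_4 = 2
y_5 = S_4(2) = -3
t_q=15/2 is in segment 3 (τ=1/2); S_3(τ)=937/368

y_0=1 y_1=-1 y_2=5 y_3=3 y_4=2 y_5=-3
S(15/2) = 937/368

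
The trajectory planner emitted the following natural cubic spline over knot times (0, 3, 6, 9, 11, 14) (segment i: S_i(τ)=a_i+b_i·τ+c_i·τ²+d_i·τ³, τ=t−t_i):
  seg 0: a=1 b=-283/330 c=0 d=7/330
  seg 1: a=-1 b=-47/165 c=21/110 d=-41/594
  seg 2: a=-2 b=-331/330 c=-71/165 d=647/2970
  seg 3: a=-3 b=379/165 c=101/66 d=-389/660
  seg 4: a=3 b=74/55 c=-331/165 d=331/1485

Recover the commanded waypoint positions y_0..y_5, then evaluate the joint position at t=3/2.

y_0=1 y_1=-1 y_2=-2 y_3=-3 y_4=3 y_5=-5
S(3/2) = -189/880

y_0 = S_0(0) = a_0 = 1
y_1 = S_1(0) = a_1 = -1
y_2 = S_2(0) = a_2 = -2
y_3 = S_3(0) = a_3 = -3
y_4 = S_4(0) = a_4 = 3
y_5 = S_4(3) = -5
t_q=3/2 is in segment 0 (τ=3/2); S_0(τ)=-189/880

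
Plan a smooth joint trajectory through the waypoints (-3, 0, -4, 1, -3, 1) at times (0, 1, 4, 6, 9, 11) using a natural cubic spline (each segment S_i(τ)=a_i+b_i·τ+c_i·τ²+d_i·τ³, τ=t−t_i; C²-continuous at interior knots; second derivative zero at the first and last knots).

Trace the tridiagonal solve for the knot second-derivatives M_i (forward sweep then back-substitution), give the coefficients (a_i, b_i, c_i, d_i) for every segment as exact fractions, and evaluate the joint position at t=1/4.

  seg 0: a=-3 b=47059/12282 c=0 d=-10213/12282
  seg 1: a=0 b=8210/6141 c=-10213/4094 d=6569/12282
  seg 2: a=-4 b=9949/12282 c=4747/2047 d=-4526/6141
  seg 3: a=1 b=15253/12282 c=-4305/2047 d=15287/36846
  seg 4: a=-3 b=-1072/6141 c=6677/4094 d=-6677/24564
S(1/4) = -538471/262016

Δ: Δ0=3, Δ1=-4/3, Δ2=5/2, Δ3=-4/3, Δ4=2
row 1: diag=8, rhs=-26; c'=3/8, d'=-13/4
row 2: denom=10−3·3/8=71/8; d'=(23−3·-13/4)/(71/8)=262/71
row 3: denom=10−2·16/71=678/71; d'=(-23−2·262/71)/(678/71)=-719/226
row 4: denom=10−3·71/226=2047/226; d'=(20−3·-719/226)/(2047/226)=6677/2047
back: M4=6677/2047
back: M3=-719/226−71/226·6677/2047=-8610/2047
back: M2=262/71−16/71·-8610/2047=9494/2047
back: M1=-13/4−3/8·9494/2047=-10213/2047
M: M0=0, M1=-10213/2047, M2=9494/2047, M3=-8610/2047, M4=6677/2047, M5=0
seg 0: a=-3, c=M0/2=0, d=(M1−M0)/(6·1)=-10213/12282, b=Δ0−h0·(2M0+M1)/6=47059/12282
seg 1: a=0, c=M1/2=-10213/4094, d=(M2−M1)/(6·3)=6569/12282, b=Δ1−h1·(2M1+M2)/6=8210/6141
seg 2: a=-4, c=M2/2=4747/2047, d=(M3−M2)/(6·2)=-4526/6141, b=Δ2−h2·(2M2+M3)/6=9949/12282
seg 3: a=1, c=M3/2=-4305/2047, d=(M4−M3)/(6·3)=15287/36846, b=Δ3−h3·(2M3+M4)/6=15253/12282
seg 4: a=-3, c=M4/2=6677/4094, d=(M5−M4)/(6·2)=-6677/24564, b=Δ4−h4·(2M4+M5)/6=-1072/6141
t_q=1/4 → seg 0, τ=1/4; S=-3+47059/12282·τ+0·τ²+-10213/12282·τ³=-538471/262016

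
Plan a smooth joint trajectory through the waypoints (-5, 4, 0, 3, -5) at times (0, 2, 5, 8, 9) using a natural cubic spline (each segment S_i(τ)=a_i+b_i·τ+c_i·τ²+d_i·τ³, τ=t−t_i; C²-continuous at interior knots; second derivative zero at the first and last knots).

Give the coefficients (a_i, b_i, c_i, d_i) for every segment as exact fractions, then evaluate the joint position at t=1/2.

  seg 0: a=-5 b=2440/399 c=0 d=-1289/3192
  seg 1: a=4 b=1013/798 c=-1289/532 d=7447/14364
  seg 2: a=0 b=1165/1596 c=895/399 d=-10309/14364
  seg 3: a=3 b=-4141/798 c=-2243/532 d=2243/1596
S(1/2) = -16963/8512

Δ: Δ0=9/2, Δ1=-4/3, Δ2=1, Δ3=-8
row 1: diag=10, rhs=-35; c'=3/10, d'=-7/2
row 2: denom=12−3·3/10=111/10; d'=(14−3·-7/2)/(111/10)=245/111
row 3: denom=8−3·10/37=266/37; d'=(-54−3·245/111)/(266/37)=-2243/266
back: M3=-2243/266
back: M2=245/111−10/37·-2243/266=1790/399
back: M1=-7/2−3/10·1790/399=-1289/266
M: M0=0, M1=-1289/266, M2=1790/399, M3=-2243/266, M4=0
seg 0: a=-5, c=M0/2=0, d=(M1−M0)/(6·2)=-1289/3192, b=Δ0−h0·(2M0+M1)/6=2440/399
seg 1: a=4, c=M1/2=-1289/532, d=(M2−M1)/(6·3)=7447/14364, b=Δ1−h1·(2M1+M2)/6=1013/798
seg 2: a=0, c=M2/2=895/399, d=(M3−M2)/(6·3)=-10309/14364, b=Δ2−h2·(2M2+M3)/6=1165/1596
seg 3: a=3, c=M3/2=-2243/532, d=(M4−M3)/(6·1)=2243/1596, b=Δ3−h3·(2M3+M4)/6=-4141/798
t_q=1/2 → seg 0, τ=1/2; S=-5+2440/399·τ+0·τ²+-1289/3192·τ³=-16963/8512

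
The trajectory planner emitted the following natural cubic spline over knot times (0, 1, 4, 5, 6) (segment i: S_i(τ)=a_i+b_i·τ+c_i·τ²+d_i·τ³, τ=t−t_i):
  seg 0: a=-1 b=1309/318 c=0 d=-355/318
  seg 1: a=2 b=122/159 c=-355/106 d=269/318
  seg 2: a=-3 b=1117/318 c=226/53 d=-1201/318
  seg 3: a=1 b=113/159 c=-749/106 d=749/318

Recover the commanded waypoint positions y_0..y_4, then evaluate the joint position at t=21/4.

y_0=-1 y_1=2 y_2=-3 y_3=1 y_4=-3
S(21/4) = 5243/6784

y_0 = S_0(0) = a_0 = -1
y_1 = S_1(0) = a_1 = 2
y_2 = S_2(0) = a_2 = -3
y_3 = S_3(0) = a_3 = 1
y_4 = S_3(1) = -3
t_q=21/4 is in segment 3 (τ=1/4); S_3(τ)=5243/6784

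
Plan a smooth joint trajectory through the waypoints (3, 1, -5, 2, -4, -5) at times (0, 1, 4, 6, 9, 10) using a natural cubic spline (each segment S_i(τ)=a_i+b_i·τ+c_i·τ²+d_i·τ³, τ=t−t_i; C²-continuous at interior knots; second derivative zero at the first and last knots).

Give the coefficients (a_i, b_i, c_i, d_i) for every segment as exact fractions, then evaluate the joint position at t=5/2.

  seg 0: a=3 b=-5411/3190 c=0 d=-969/3190
  seg 1: a=1 b=-4159/1595 c=-2907/3190 d=323/870
  seg 2: a=-5 b=6217/3190 c=3876/1595 d=-91/110
  seg 3: a=2 b=5557/3190 c=-4041/1595 d=373/870
  seg 4: a=-4 b=-3004/1595 c=4227/3190 d=-1409/3190
S(5/2) = -18929/5104

Δ: Δ0=-2, Δ1=-2, Δ2=7/2, Δ3=-2, Δ4=-1
row 1: diag=8, rhs=0; c'=3/8, d'=0
row 2: denom=10−3·3/8=71/8; d'=(33−3·0)/(71/8)=264/71
row 3: denom=10−2·16/71=678/71; d'=(-33−2·264/71)/(678/71)=-957/226
row 4: denom=8−3·71/226=1595/226; d'=(6−3·-957/226)/(1595/226)=4227/1595
back: M4=4227/1595
back: M3=-957/226−71/226·4227/1595=-8082/1595
back: M2=264/71−16/71·-8082/1595=7752/1595
back: M1=0−3/8·7752/1595=-2907/1595
M: M0=0, M1=-2907/1595, M2=7752/1595, M3=-8082/1595, M4=4227/1595, M5=0
seg 0: a=3, c=M0/2=0, d=(M1−M0)/(6·1)=-969/3190, b=Δ0−h0·(2M0+M1)/6=-5411/3190
seg 1: a=1, c=M1/2=-2907/3190, d=(M2−M1)/(6·3)=323/870, b=Δ1−h1·(2M1+M2)/6=-4159/1595
seg 2: a=-5, c=M2/2=3876/1595, d=(M3−M2)/(6·2)=-91/110, b=Δ2−h2·(2M2+M3)/6=6217/3190
seg 3: a=2, c=M3/2=-4041/1595, d=(M4−M3)/(6·3)=373/870, b=Δ3−h3·(2M3+M4)/6=5557/3190
seg 4: a=-4, c=M4/2=4227/3190, d=(M5−M4)/(6·1)=-1409/3190, b=Δ4−h4·(2M4+M5)/6=-3004/1595
t_q=5/2 → seg 1, τ=3/2; S=1+-4159/1595·τ+-2907/3190·τ²+323/870·τ³=-18929/5104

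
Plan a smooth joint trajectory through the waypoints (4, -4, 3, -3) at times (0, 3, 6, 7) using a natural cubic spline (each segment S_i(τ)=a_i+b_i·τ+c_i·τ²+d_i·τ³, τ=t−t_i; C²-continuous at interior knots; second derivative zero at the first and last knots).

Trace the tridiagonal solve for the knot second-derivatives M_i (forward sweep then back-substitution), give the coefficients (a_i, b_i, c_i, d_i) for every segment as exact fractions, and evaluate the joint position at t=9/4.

Δ: Δ0=-8/3, Δ1=7/3, Δ2=-6
row 1: diag=12, rhs=30; c'=1/4, d'=5/2
row 2: denom=8−3·1/4=29/4; d'=(-50−3·5/2)/(29/4)=-230/29
back: M2=-230/29
back: M1=5/2−1/4·-230/29=130/29
M: M0=0, M1=130/29, M2=-230/29, M3=0
seg 0: a=4, c=M0/2=0, d=(M1−M0)/(6·3)=65/261, b=Δ0−h0·(2M0+M1)/6=-427/87
seg 1: a=-4, c=M1/2=65/29, d=(M2−M1)/(6·3)=-20/29, b=Δ1−h1·(2M1+M2)/6=158/87
seg 2: a=3, c=M2/2=-115/29, d=(M3−M2)/(6·1)=115/87, b=Δ2−h2·(2M2+M3)/6=-292/87
t_q=9/4 → seg 0, τ=9/4; S=4+-427/87·τ+0·τ²+65/261·τ³=-7807/1856

  seg 0: a=4 b=-427/87 c=0 d=65/261
  seg 1: a=-4 b=158/87 c=65/29 d=-20/29
  seg 2: a=3 b=-292/87 c=-115/29 d=115/87
S(9/4) = -7807/1856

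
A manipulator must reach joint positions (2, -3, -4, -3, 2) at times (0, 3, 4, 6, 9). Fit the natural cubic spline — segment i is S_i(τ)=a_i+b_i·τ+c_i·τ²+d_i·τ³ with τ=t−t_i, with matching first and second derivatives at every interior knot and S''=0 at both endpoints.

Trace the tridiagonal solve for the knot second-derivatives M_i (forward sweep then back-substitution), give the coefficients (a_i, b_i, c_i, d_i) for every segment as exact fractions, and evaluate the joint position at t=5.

Δ: Δ0=-5/3, Δ1=-1, Δ2=1/2, Δ3=5/3
row 1: diag=8, rhs=4; c'=1/8, d'=1/2
row 2: denom=6−1·1/8=47/8; d'=(9−1·1/2)/(47/8)=68/47
row 3: denom=10−2·16/47=438/47; d'=(7−2·68/47)/(438/47)=193/438
back: M3=193/438
back: M2=68/47−16/47·193/438=284/219
back: M1=1/2−1/8·284/219=74/219
M: M0=0, M1=74/219, M2=284/219, M3=193/438, M4=0
seg 0: a=2, c=M0/2=0, d=(M1−M0)/(6·3)=37/1971, b=Δ0−h0·(2M0+M1)/6=-134/73
seg 1: a=-3, c=M1/2=37/219, d=(M2−M1)/(6·1)=35/219, b=Δ1−h1·(2M1+M2)/6=-97/73
seg 2: a=-4, c=M2/2=142/219, d=(M3−M2)/(6·2)=-125/1752, b=Δ2−h2·(2M2+M3)/6=-112/219
seg 3: a=-3, c=M3/2=193/876, d=(M4−M3)/(6·3)=-193/7884, b=Δ3−h3·(2M3+M4)/6=179/146
t_q=5 → seg 2, τ=1; S=-4+-112/219·τ+142/219·τ²+-125/1752·τ³=-6893/1752

  seg 0: a=2 b=-134/73 c=0 d=37/1971
  seg 1: a=-3 b=-97/73 c=37/219 d=35/219
  seg 2: a=-4 b=-112/219 c=142/219 d=-125/1752
  seg 3: a=-3 b=179/146 c=193/876 d=-193/7884
S(5) = -6893/1752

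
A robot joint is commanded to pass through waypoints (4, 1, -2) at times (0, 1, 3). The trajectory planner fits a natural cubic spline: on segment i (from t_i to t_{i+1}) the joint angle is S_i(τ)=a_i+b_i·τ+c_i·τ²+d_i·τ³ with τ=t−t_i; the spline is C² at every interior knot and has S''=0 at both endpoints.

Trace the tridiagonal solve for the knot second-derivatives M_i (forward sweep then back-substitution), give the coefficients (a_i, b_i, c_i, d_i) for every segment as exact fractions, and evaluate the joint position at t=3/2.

  seg 0: a=4 b=-13/4 c=0 d=1/4
  seg 1: a=1 b=-5/2 c=3/4 d=-1/8
S(3/2) = -5/64

Δ: Δ0=-3, Δ1=-3/2
row 1: diag=6, rhs=9; c'=1/3, d'=3/2
back: M1=3/2
M: M0=0, M1=3/2, M2=0
seg 0: a=4, c=M0/2=0, d=(M1−M0)/(6·1)=1/4, b=Δ0−h0·(2M0+M1)/6=-13/4
seg 1: a=1, c=M1/2=3/4, d=(M2−M1)/(6·2)=-1/8, b=Δ1−h1·(2M1+M2)/6=-5/2
t_q=3/2 → seg 1, τ=1/2; S=1+-5/2·τ+3/4·τ²+-1/8·τ³=-5/64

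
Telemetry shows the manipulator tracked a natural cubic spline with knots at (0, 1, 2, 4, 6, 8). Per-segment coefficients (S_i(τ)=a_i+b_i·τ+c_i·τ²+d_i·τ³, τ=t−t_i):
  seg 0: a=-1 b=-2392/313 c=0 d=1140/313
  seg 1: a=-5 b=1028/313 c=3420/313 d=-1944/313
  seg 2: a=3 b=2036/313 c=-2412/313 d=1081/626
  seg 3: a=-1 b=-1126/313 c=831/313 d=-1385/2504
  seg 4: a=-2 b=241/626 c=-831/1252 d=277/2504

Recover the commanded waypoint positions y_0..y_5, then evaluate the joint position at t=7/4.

y_0=-1 y_1=-5 y_2=3 y_3=-1 y_4=-2 y_5=-3
S(7/4) = 2477/2504

y_0 = S_0(0) = a_0 = -1
y_1 = S_1(0) = a_1 = -5
y_2 = S_2(0) = a_2 = 3
y_3 = S_3(0) = a_3 = -1
y_4 = S_4(0) = a_4 = -2
y_5 = S_4(2) = -3
t_q=7/4 is in segment 1 (τ=3/4); S_1(τ)=2477/2504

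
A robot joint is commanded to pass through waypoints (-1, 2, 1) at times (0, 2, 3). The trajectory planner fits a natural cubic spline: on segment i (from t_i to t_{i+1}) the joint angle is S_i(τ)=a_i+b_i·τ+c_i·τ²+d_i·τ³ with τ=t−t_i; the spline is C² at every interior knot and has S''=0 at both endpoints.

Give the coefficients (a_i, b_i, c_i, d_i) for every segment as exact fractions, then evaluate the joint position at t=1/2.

Δ: Δ0=3/2, Δ1=-1
row 1: diag=6, rhs=-15; c'=1/6, d'=-5/2
back: M1=-5/2
M: M0=0, M1=-5/2, M2=0
seg 0: a=-1, c=M0/2=0, d=(M1−M0)/(6·2)=-5/24, b=Δ0−h0·(2M0+M1)/6=7/3
seg 1: a=2, c=M1/2=-5/4, d=(M2−M1)/(6·1)=5/12, b=Δ1−h1·(2M1+M2)/6=-1/6
t_q=1/2 → seg 0, τ=1/2; S=-1+7/3·τ+0·τ²+-5/24·τ³=9/64

  seg 0: a=-1 b=7/3 c=0 d=-5/24
  seg 1: a=2 b=-1/6 c=-5/4 d=5/12
S(1/2) = 9/64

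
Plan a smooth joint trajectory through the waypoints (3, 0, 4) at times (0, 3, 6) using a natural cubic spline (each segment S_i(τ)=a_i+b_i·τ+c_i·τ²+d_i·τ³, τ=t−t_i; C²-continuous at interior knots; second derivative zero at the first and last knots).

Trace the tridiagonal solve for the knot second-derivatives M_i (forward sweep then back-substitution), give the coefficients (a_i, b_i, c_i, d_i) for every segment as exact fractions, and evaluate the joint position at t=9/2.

  seg 0: a=3 b=-19/12 c=0 d=7/108
  seg 1: a=0 b=1/6 c=7/12 d=-7/108
S(9/2) = 43/32

Δ: Δ0=-1, Δ1=4/3
row 1: diag=12, rhs=14; c'=1/4, d'=7/6
back: M1=7/6
M: M0=0, M1=7/6, M2=0
seg 0: a=3, c=M0/2=0, d=(M1−M0)/(6·3)=7/108, b=Δ0−h0·(2M0+M1)/6=-19/12
seg 1: a=0, c=M1/2=7/12, d=(M2−M1)/(6·3)=-7/108, b=Δ1−h1·(2M1+M2)/6=1/6
t_q=9/2 → seg 1, τ=3/2; S=0+1/6·τ+7/12·τ²+-7/108·τ³=43/32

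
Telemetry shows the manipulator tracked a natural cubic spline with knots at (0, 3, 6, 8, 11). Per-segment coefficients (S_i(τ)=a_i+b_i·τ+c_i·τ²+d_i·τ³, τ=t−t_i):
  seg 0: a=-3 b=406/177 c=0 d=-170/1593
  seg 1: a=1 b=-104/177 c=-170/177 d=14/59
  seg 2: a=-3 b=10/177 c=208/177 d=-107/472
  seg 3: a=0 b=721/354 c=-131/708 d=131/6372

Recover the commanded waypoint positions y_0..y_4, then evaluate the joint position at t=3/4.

y_0 = S_0(0) = a_0 = -3
y_1 = S_1(0) = a_1 = 1
y_2 = S_2(0) = a_2 = -3
y_3 = S_3(0) = a_3 = 0
y_4 = S_3(3) = 5
t_q=3/4 is in segment 0 (τ=3/4); S_0(τ)=-2501/1888

y_0=-3 y_1=1 y_2=-3 y_3=0 y_4=5
S(3/4) = -2501/1888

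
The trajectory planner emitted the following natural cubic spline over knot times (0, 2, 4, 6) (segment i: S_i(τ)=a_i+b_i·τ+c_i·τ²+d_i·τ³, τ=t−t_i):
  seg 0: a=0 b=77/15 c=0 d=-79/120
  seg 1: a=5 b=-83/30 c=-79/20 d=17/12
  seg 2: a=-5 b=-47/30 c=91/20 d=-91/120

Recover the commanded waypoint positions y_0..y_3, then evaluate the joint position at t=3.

y_0=0 y_1=5 y_2=-5 y_3=4
S(3) = -3/10

y_0 = S_0(0) = a_0 = 0
y_1 = S_1(0) = a_1 = 5
y_2 = S_2(0) = a_2 = -5
y_3 = S_2(2) = 4
t_q=3 is in segment 1 (τ=1); S_1(τ)=-3/10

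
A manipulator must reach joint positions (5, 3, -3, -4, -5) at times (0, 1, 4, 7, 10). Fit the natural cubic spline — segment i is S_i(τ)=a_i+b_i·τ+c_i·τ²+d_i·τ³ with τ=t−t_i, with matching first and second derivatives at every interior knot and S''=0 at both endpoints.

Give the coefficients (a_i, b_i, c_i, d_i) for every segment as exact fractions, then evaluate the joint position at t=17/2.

  seg 0: a=5 b=-157/81 c=0 d=-5/81
  seg 1: a=3 b=-172/81 c=-5/27 d=55/729
  seg 2: a=-3 b=-97/81 c=40/81 d=-50/729
  seg 3: a=-4 b=-7/81 c=-10/81 d=10/729
S(17/2) = -157/36

Δ: Δ0=-2, Δ1=-2, Δ2=-1/3, Δ3=-1/3
row 1: diag=8, rhs=0; c'=3/8, d'=0
row 2: denom=12−3·3/8=87/8; d'=(10−3·0)/(87/8)=80/87
row 3: denom=12−3·8/29=324/29; d'=(0−3·80/87)/(324/29)=-20/81
back: M3=-20/81
back: M2=80/87−8/29·-20/81=80/81
back: M1=0−3/8·80/81=-10/27
M: M0=0, M1=-10/27, M2=80/81, M3=-20/81, M4=0
seg 0: a=5, c=M0/2=0, d=(M1−M0)/(6·1)=-5/81, b=Δ0−h0·(2M0+M1)/6=-157/81
seg 1: a=3, c=M1/2=-5/27, d=(M2−M1)/(6·3)=55/729, b=Δ1−h1·(2M1+M2)/6=-172/81
seg 2: a=-3, c=M2/2=40/81, d=(M3−M2)/(6·3)=-50/729, b=Δ2−h2·(2M2+M3)/6=-97/81
seg 3: a=-4, c=M3/2=-10/81, d=(M4−M3)/(6·3)=10/729, b=Δ3−h3·(2M3+M4)/6=-7/81
t_q=17/2 → seg 3, τ=3/2; S=-4+-7/81·τ+-10/81·τ²+10/729·τ³=-157/36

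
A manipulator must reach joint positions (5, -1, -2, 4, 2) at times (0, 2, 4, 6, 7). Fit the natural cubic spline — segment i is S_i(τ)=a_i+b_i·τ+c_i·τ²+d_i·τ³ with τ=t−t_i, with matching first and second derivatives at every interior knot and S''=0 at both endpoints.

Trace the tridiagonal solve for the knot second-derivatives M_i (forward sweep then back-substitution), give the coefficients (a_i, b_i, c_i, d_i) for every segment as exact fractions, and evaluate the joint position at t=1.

Δ: Δ0=-3, Δ1=-1/2, Δ2=3, Δ3=-2
row 1: diag=8, rhs=15; c'=1/4, d'=15/8
row 2: denom=8−2·1/4=15/2; d'=(21−2·15/8)/(15/2)=23/10
row 3: denom=6−2·4/15=82/15; d'=(-30−2·23/10)/(82/15)=-519/82
back: M3=-519/82
back: M2=23/10−4/15·-519/82=327/82
back: M1=15/8−1/4·327/82=36/41
M: M0=0, M1=36/41, M2=327/82, M3=-519/82, M4=0
seg 0: a=5, c=M0/2=0, d=(M1−M0)/(6·2)=3/41, b=Δ0−h0·(2M0+M1)/6=-135/41
seg 1: a=-1, c=M1/2=18/41, d=(M2−M1)/(6·2)=85/328, b=Δ1−h1·(2M1+M2)/6=-99/41
seg 2: a=-2, c=M2/2=327/164, d=(M3−M2)/(6·2)=-141/164, b=Δ2−h2·(2M2+M3)/6=201/82
seg 3: a=4, c=M3/2=-519/164, d=(M4−M3)/(6·1)=173/164, b=Δ3−h3·(2M3+M4)/6=9/82
t_q=1 → seg 0, τ=1; S=5+-135/41·τ+0·τ²+3/41·τ³=73/41

  seg 0: a=5 b=-135/41 c=0 d=3/41
  seg 1: a=-1 b=-99/41 c=18/41 d=85/328
  seg 2: a=-2 b=201/82 c=327/164 d=-141/164
  seg 3: a=4 b=9/82 c=-519/164 d=173/164
S(1) = 73/41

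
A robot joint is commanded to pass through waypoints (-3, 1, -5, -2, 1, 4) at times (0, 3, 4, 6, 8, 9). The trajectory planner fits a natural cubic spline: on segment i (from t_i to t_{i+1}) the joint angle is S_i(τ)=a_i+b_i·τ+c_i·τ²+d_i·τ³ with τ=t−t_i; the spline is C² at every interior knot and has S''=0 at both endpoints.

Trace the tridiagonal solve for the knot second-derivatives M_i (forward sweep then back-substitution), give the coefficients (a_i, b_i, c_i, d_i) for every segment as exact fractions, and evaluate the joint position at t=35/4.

  seg 0: a=-3 b=6592/1407 c=0 d=-524/1407
  seg 1: a=1 b=-7556/1407 c=-1572/469 d=3830/1407
  seg 2: a=-5 b=-5498/1407 c=2258/469 d=-1697/1608
  seg 3: a=-2 b=7559/2814 c=-2847/1876 d=5203/11256
  seg 4: a=1 b=3043/1407 c=589/469 d=-589/1407
S(35/4) = 94607/30016

Δ: Δ0=4/3, Δ1=-6, Δ2=3/2, Δ3=3/2, Δ4=3
row 1: diag=8, rhs=-44; c'=1/8, d'=-11/2
row 2: denom=6−1·1/8=47/8; d'=(45−1·-11/2)/(47/8)=404/47
row 3: denom=8−2·16/47=344/47; d'=(0−2·404/47)/(344/47)=-101/43
row 4: denom=6−2·47/172=469/86; d'=(9−2·-101/43)/(469/86)=1178/469
back: M4=1178/469
back: M3=-101/43−47/172·1178/469=-2847/938
back: M2=404/47−16/47·-2847/938=4516/469
back: M1=-11/2−1/8·4516/469=-3144/469
M: M0=0, M1=-3144/469, M2=4516/469, M3=-2847/938, M4=1178/469, M5=0
seg 0: a=-3, c=M0/2=0, d=(M1−M0)/(6·3)=-524/1407, b=Δ0−h0·(2M0+M1)/6=6592/1407
seg 1: a=1, c=M1/2=-1572/469, d=(M2−M1)/(6·1)=3830/1407, b=Δ1−h1·(2M1+M2)/6=-7556/1407
seg 2: a=-5, c=M2/2=2258/469, d=(M3−M2)/(6·2)=-1697/1608, b=Δ2−h2·(2M2+M3)/6=-5498/1407
seg 3: a=-2, c=M3/2=-2847/1876, d=(M4−M3)/(6·2)=5203/11256, b=Δ3−h3·(2M3+M4)/6=7559/2814
seg 4: a=1, c=M4/2=589/469, d=(M5−M4)/(6·1)=-589/1407, b=Δ4−h4·(2M4+M5)/6=3043/1407
t_q=35/4 → seg 4, τ=3/4; S=1+3043/1407·τ+589/469·τ²+-589/1407·τ³=94607/30016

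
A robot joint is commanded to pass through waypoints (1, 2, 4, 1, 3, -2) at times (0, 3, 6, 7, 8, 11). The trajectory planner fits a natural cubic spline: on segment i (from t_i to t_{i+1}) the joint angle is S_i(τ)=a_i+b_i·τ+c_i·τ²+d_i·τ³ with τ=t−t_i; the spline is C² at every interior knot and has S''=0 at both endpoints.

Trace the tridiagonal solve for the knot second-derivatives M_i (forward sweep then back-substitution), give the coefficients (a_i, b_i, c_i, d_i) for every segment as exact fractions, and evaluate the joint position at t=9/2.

  seg 0: a=1 b=-263/867 c=0 d=184/2601
  seg 1: a=2 b=1393/867 c=184/289 d=-2471/7803
  seg 2: a=4 b=-2708/867 c=-1919/867 d=2026/867
  seg 3: a=1 b=-156/289 c=4159/867 d=-1957/867
  seg 4: a=3 b=1979/867 c=-1712/867 d=1712/7803
S(9/2) = 11037/2312

Δ: Δ0=1/3, Δ1=2/3, Δ2=-3, Δ3=2, Δ4=-5/3
row 1: diag=12, rhs=2; c'=1/4, d'=1/6
row 2: denom=8−3·1/4=29/4; d'=(-22−3·1/6)/(29/4)=-90/29
row 3: denom=4−1·4/29=112/29; d'=(30−1·-90/29)/(112/29)=60/7
row 4: denom=8−1·29/112=867/112; d'=(-22−1·60/7)/(867/112)=-3424/867
back: M4=-3424/867
back: M3=60/7−29/112·-3424/867=8318/867
back: M2=-90/29−4/29·8318/867=-3838/867
back: M1=1/6−1/4·-3838/867=368/289
M: M0=0, M1=368/289, M2=-3838/867, M3=8318/867, M4=-3424/867, M5=0
seg 0: a=1, c=M0/2=0, d=(M1−M0)/(6·3)=184/2601, b=Δ0−h0·(2M0+M1)/6=-263/867
seg 1: a=2, c=M1/2=184/289, d=(M2−M1)/(6·3)=-2471/7803, b=Δ1−h1·(2M1+M2)/6=1393/867
seg 2: a=4, c=M2/2=-1919/867, d=(M3−M2)/(6·1)=2026/867, b=Δ2−h2·(2M2+M3)/6=-2708/867
seg 3: a=1, c=M3/2=4159/867, d=(M4−M3)/(6·1)=-1957/867, b=Δ3−h3·(2M3+M4)/6=-156/289
seg 4: a=3, c=M4/2=-1712/867, d=(M5−M4)/(6·3)=1712/7803, b=Δ4−h4·(2M4+M5)/6=1979/867
t_q=9/2 → seg 1, τ=3/2; S=2+1393/867·τ+184/289·τ²+-2471/7803·τ³=11037/2312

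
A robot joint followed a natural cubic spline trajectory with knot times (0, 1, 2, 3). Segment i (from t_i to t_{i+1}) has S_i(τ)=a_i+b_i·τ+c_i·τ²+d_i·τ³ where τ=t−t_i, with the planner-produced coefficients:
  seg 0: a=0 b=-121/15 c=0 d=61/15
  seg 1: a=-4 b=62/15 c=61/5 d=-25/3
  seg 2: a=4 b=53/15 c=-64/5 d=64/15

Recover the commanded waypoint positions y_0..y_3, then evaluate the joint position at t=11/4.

y_0=0 y_1=-4 y_2=4 y_3=-1
S(11/4) = 5/4

y_0 = S_0(0) = a_0 = 0
y_1 = S_1(0) = a_1 = -4
y_2 = S_2(0) = a_2 = 4
y_3 = S_2(1) = -1
t_q=11/4 is in segment 2 (τ=3/4); S_2(τ)=5/4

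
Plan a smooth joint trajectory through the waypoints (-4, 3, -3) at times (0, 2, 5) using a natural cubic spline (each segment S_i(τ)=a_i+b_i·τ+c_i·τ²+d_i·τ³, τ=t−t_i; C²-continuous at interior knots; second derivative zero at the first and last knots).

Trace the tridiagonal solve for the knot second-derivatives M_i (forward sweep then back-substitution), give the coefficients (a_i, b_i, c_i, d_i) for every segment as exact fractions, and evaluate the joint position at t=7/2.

  seg 0: a=-4 b=23/5 c=0 d=-11/40
  seg 1: a=3 b=13/10 c=-33/20 d=11/60
S(7/2) = 297/160

Δ: Δ0=7/2, Δ1=-2
row 1: diag=10, rhs=-33; c'=3/10, d'=-33/10
back: M1=-33/10
M: M0=0, M1=-33/10, M2=0
seg 0: a=-4, c=M0/2=0, d=(M1−M0)/(6·2)=-11/40, b=Δ0−h0·(2M0+M1)/6=23/5
seg 1: a=3, c=M1/2=-33/20, d=(M2−M1)/(6·3)=11/60, b=Δ1−h1·(2M1+M2)/6=13/10
t_q=7/2 → seg 1, τ=3/2; S=3+13/10·τ+-33/20·τ²+11/60·τ³=297/160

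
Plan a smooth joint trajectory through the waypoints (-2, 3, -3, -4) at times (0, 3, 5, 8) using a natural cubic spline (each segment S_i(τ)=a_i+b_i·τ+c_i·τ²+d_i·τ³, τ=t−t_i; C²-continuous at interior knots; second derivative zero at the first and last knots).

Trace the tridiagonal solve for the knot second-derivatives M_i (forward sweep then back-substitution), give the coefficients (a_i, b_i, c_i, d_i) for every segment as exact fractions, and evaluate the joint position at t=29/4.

Δ: Δ0=5/3, Δ1=-3, Δ2=-1/3
row 1: diag=10, rhs=-28; c'=1/5, d'=-14/5
row 2: denom=10−2·1/5=48/5; d'=(16−2·-14/5)/(48/5)=9/4
back: M2=9/4
back: M1=-14/5−1/5·9/4=-13/4
M: M0=0, M1=-13/4, M2=9/4, M3=0
seg 0: a=-2, c=M0/2=0, d=(M1−M0)/(6·3)=-13/72, b=Δ0−h0·(2M0+M1)/6=79/24
seg 1: a=3, c=M1/2=-13/8, d=(M2−M1)/(6·2)=11/24, b=Δ1−h1·(2M1+M2)/6=-19/12
seg 2: a=-3, c=M2/2=9/8, d=(M3−M2)/(6·3)=-1/8, b=Δ2−h2·(2M2+M3)/6=-31/12
t_q=29/4 → seg 2, τ=9/4; S=-3+-31/12·τ+9/8·τ²+-1/8·τ³=-2325/512

  seg 0: a=-2 b=79/24 c=0 d=-13/72
  seg 1: a=3 b=-19/12 c=-13/8 d=11/24
  seg 2: a=-3 b=-31/12 c=9/8 d=-1/8
S(29/4) = -2325/512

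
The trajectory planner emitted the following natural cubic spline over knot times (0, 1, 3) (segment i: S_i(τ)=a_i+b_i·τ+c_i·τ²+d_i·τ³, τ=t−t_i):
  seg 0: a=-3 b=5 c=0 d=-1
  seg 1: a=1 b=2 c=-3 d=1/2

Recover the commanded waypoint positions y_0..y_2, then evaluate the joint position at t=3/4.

y_0=-3 y_1=1 y_2=-3
S(3/4) = 21/64

y_0 = S_0(0) = a_0 = -3
y_1 = S_1(0) = a_1 = 1
y_2 = S_1(2) = -3
t_q=3/4 is in segment 0 (τ=3/4); S_0(τ)=21/64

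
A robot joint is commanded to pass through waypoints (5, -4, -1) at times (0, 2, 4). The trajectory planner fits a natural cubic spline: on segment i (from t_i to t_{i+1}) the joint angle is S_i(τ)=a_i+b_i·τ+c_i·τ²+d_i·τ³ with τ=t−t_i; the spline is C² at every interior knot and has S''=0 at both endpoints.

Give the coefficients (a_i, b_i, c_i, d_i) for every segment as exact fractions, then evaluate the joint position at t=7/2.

Δ: Δ0=-9/2, Δ1=3/2
row 1: diag=8, rhs=36; c'=1/4, d'=9/2
back: M1=9/2
M: M0=0, M1=9/2, M2=0
seg 0: a=5, c=M0/2=0, d=(M1−M0)/(6·2)=3/8, b=Δ0−h0·(2M0+M1)/6=-6
seg 1: a=-4, c=M1/2=9/4, d=(M2−M1)/(6·2)=-3/8, b=Δ1−h1·(2M1+M2)/6=-3/2
t_q=7/2 → seg 1, τ=3/2; S=-4+-3/2·τ+9/4·τ²+-3/8·τ³=-157/64

  seg 0: a=5 b=-6 c=0 d=3/8
  seg 1: a=-4 b=-3/2 c=9/4 d=-3/8
S(7/2) = -157/64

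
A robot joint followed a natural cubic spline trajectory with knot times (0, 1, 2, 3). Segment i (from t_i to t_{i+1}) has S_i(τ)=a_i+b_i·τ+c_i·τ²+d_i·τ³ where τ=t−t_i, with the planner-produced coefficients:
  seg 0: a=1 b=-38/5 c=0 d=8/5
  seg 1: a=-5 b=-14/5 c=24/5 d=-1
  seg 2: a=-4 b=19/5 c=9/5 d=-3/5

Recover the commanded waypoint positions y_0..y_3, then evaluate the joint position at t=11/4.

y_0=1 y_1=-5 y_2=-4 y_3=1
S(11/4) = -25/64

y_0 = S_0(0) = a_0 = 1
y_1 = S_1(0) = a_1 = -5
y_2 = S_2(0) = a_2 = -4
y_3 = S_2(1) = 1
t_q=11/4 is in segment 2 (τ=3/4); S_2(τ)=-25/64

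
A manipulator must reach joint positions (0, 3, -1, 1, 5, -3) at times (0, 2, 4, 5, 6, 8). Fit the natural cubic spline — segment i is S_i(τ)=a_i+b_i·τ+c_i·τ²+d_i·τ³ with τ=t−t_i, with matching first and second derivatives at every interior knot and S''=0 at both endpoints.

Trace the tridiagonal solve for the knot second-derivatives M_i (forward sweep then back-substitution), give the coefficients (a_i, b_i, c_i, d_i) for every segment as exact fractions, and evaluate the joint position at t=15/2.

  seg 0: a=0 b=1329/482 c=0 d=-303/964
  seg 1: a=3 b=-489/482 c=-909/482 d=1343/1928
  seg 2: a=-1 b=-48/241 c=2211/964 d=-91/964
  seg 3: a=1 b=3957/964 c=969/482 d=-2039/964
  seg 4: a=5 b=429/241 c=-4179/964 d=1393/1928
S(15/2) = 5471/15424

Δ: Δ0=3/2, Δ1=-2, Δ2=2, Δ3=4, Δ4=-4
row 1: diag=8, rhs=-21; c'=1/4, d'=-21/8
row 2: denom=6−2·1/4=11/2; d'=(24−2·-21/8)/(11/2)=117/22
row 3: denom=4−1·2/11=42/11; d'=(12−1·117/22)/(42/11)=7/4
row 4: denom=6−1·11/42=241/42; d'=(-48−1·7/4)/(241/42)=-4179/482
back: M4=-4179/482
back: M3=7/4−11/42·-4179/482=969/241
back: M2=117/22−2/11·969/241=2211/482
back: M1=-21/8−1/4·2211/482=-909/241
M: M0=0, M1=-909/241, M2=2211/482, M3=969/241, M4=-4179/482, M5=0
seg 0: a=0, c=M0/2=0, d=(M1−M0)/(6·2)=-303/964, b=Δ0−h0·(2M0+M1)/6=1329/482
seg 1: a=3, c=M1/2=-909/482, d=(M2−M1)/(6·2)=1343/1928, b=Δ1−h1·(2M1+M2)/6=-489/482
seg 2: a=-1, c=M2/2=2211/964, d=(M3−M2)/(6·1)=-91/964, b=Δ2−h2·(2M2+M3)/6=-48/241
seg 3: a=1, c=M3/2=969/482, d=(M4−M3)/(6·1)=-2039/964, b=Δ3−h3·(2M3+M4)/6=3957/964
seg 4: a=5, c=M4/2=-4179/964, d=(M5−M4)/(6·2)=1393/1928, b=Δ4−h4·(2M4+M5)/6=429/241
t_q=15/2 → seg 4, τ=3/2; S=5+429/241·τ+-4179/964·τ²+1393/1928·τ³=5471/15424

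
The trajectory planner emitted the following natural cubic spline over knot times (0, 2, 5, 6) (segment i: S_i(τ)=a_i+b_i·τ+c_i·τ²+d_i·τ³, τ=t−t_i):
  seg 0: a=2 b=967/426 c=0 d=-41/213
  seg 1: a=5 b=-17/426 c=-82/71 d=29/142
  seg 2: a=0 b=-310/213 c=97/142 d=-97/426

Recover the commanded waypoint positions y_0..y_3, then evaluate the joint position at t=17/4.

y_0=2 y_1=5 y_2=0 y_3=-1
S(17/4) = 12629/9088

y_0 = S_0(0) = a_0 = 2
y_1 = S_1(0) = a_1 = 5
y_2 = S_2(0) = a_2 = 0
y_3 = S_2(1) = -1
t_q=17/4 is in segment 1 (τ=9/4); S_1(τ)=12629/9088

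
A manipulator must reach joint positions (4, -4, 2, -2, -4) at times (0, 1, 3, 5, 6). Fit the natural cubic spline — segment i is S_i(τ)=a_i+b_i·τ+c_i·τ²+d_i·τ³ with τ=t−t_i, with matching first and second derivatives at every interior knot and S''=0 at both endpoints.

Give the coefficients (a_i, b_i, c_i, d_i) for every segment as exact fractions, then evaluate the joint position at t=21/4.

  seg 0: a=4 b=-154/15 c=0 d=34/15
  seg 1: a=-4 b=-52/15 c=34/5 d=-107/60
  seg 2: a=2 b=7/3 c=-39/10 d=13/15
  seg 3: a=-2 b=-43/15 c=13/10 d=-13/30
S(21/4) = -1691/640

Δ: Δ0=-8, Δ1=3, Δ2=-2, Δ3=-2
row 1: diag=6, rhs=66; c'=1/3, d'=11
row 2: denom=8−2·1/3=22/3; d'=(-30−2·11)/(22/3)=-78/11
row 3: denom=6−2·3/11=60/11; d'=(0−2·-78/11)/(60/11)=13/5
back: M3=13/5
back: M2=-78/11−3/11·13/5=-39/5
back: M1=11−1/3·-39/5=68/5
M: M0=0, M1=68/5, M2=-39/5, M3=13/5, M4=0
seg 0: a=4, c=M0/2=0, d=(M1−M0)/(6·1)=34/15, b=Δ0−h0·(2M0+M1)/6=-154/15
seg 1: a=-4, c=M1/2=34/5, d=(M2−M1)/(6·2)=-107/60, b=Δ1−h1·(2M1+M2)/6=-52/15
seg 2: a=2, c=M2/2=-39/10, d=(M3−M2)/(6·2)=13/15, b=Δ2−h2·(2M2+M3)/6=7/3
seg 3: a=-2, c=M3/2=13/10, d=(M4−M3)/(6·1)=-13/30, b=Δ3−h3·(2M3+M4)/6=-43/15
t_q=21/4 → seg 3, τ=1/4; S=-2+-43/15·τ+13/10·τ²+-13/30·τ³=-1691/640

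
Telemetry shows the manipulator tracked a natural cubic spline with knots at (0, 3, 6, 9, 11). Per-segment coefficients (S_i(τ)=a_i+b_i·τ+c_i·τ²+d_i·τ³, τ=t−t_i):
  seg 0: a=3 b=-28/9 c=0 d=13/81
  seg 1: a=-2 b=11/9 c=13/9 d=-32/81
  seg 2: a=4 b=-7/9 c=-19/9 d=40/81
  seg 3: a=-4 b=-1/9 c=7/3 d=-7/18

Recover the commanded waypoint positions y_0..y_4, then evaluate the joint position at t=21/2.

y_0=3 y_1=-2 y_2=4 y_3=-4 y_4=2
S(21/2) = -11/48

y_0 = S_0(0) = a_0 = 3
y_1 = S_1(0) = a_1 = -2
y_2 = S_2(0) = a_2 = 4
y_3 = S_3(0) = a_3 = -4
y_4 = S_3(2) = 2
t_q=21/2 is in segment 3 (τ=3/2); S_3(τ)=-11/48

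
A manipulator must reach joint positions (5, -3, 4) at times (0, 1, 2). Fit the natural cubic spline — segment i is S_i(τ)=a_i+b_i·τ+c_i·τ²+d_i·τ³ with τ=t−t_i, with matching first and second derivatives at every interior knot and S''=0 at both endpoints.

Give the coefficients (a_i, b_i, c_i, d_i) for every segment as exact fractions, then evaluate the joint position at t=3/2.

Δ: Δ0=-8, Δ1=7
row 1: diag=4, rhs=90; c'=1/4, d'=45/2
back: M1=45/2
M: M0=0, M1=45/2, M2=0
seg 0: a=5, c=M0/2=0, d=(M1−M0)/(6·1)=15/4, b=Δ0−h0·(2M0+M1)/6=-47/4
seg 1: a=-3, c=M1/2=45/4, d=(M2−M1)/(6·1)=-15/4, b=Δ1−h1·(2M1+M2)/6=-1/2
t_q=3/2 → seg 1, τ=1/2; S=-3+-1/2·τ+45/4·τ²+-15/4·τ³=-29/32

  seg 0: a=5 b=-47/4 c=0 d=15/4
  seg 1: a=-3 b=-1/2 c=45/4 d=-15/4
S(3/2) = -29/32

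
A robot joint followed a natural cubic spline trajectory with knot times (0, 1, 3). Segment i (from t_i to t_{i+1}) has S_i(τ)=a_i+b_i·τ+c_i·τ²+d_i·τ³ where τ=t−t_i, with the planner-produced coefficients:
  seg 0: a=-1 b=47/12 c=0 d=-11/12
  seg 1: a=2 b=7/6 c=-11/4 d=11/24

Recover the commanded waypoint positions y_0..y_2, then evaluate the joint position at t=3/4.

y_0=-1 y_1=2 y_2=-3
S(3/4) = 397/256

y_0 = S_0(0) = a_0 = -1
y_1 = S_1(0) = a_1 = 2
y_2 = S_1(2) = -3
t_q=3/4 is in segment 0 (τ=3/4); S_0(τ)=397/256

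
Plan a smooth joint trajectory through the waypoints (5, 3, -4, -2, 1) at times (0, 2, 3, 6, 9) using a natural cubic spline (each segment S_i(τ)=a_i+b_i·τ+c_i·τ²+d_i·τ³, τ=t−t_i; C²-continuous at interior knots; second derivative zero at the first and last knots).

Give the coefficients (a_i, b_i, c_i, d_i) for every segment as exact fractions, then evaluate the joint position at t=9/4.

  seg 0: a=5 b=358/255 c=0 d=-613/1020
  seg 1: a=3 b=-1481/255 c=-613/170 d=1231/510
  seg 2: a=-4 b=-2947/510 c=309/85 d=-455/918
  seg 3: a=-2 b=676/255 c=-421/510 d=421/4590
S(9/4) = 14801/10880

Δ: Δ0=-1, Δ1=-7, Δ2=2/3, Δ3=1
row 1: diag=6, rhs=-36; c'=1/6, d'=-6
row 2: denom=8−1·1/6=47/6; d'=(46−1·-6)/(47/6)=312/47
row 3: denom=12−3·18/47=510/47; d'=(2−3·312/47)/(510/47)=-421/255
back: M3=-421/255
back: M2=312/47−18/47·-421/255=618/85
back: M1=-6−1/6·618/85=-613/85
M: M0=0, M1=-613/85, M2=618/85, M3=-421/255, M4=0
seg 0: a=5, c=M0/2=0, d=(M1−M0)/(6·2)=-613/1020, b=Δ0−h0·(2M0+M1)/6=358/255
seg 1: a=3, c=M1/2=-613/170, d=(M2−M1)/(6·1)=1231/510, b=Δ1−h1·(2M1+M2)/6=-1481/255
seg 2: a=-4, c=M2/2=309/85, d=(M3−M2)/(6·3)=-455/918, b=Δ2−h2·(2M2+M3)/6=-2947/510
seg 3: a=-2, c=M3/2=-421/510, d=(M4−M3)/(6·3)=421/4590, b=Δ3−h3·(2M3+M4)/6=676/255
t_q=9/4 → seg 1, τ=1/4; S=3+-1481/255·τ+-613/170·τ²+1231/510·τ³=14801/10880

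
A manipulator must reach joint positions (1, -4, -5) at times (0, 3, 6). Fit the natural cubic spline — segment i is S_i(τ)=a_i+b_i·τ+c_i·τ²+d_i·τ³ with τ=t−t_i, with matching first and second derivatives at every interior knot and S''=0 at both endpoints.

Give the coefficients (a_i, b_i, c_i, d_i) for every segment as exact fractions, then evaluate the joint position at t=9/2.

  seg 0: a=1 b=-2 c=0 d=1/27
  seg 1: a=-4 b=-1 c=1/3 d=-1/27
S(9/2) = -39/8

Δ: Δ0=-5/3, Δ1=-1/3
row 1: diag=12, rhs=8; c'=1/4, d'=2/3
back: M1=2/3
M: M0=0, M1=2/3, M2=0
seg 0: a=1, c=M0/2=0, d=(M1−M0)/(6·3)=1/27, b=Δ0−h0·(2M0+M1)/6=-2
seg 1: a=-4, c=M1/2=1/3, d=(M2−M1)/(6·3)=-1/27, b=Δ1−h1·(2M1+M2)/6=-1
t_q=9/2 → seg 1, τ=3/2; S=-4+-1·τ+1/3·τ²+-1/27·τ³=-39/8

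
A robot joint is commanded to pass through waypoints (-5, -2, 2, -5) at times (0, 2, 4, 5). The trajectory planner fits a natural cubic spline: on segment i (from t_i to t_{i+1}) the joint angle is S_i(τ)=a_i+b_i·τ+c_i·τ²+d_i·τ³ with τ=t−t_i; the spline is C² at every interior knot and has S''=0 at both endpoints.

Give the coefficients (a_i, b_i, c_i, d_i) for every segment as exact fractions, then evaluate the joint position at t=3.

Δ: Δ0=3/2, Δ1=2, Δ2=-7
row 1: diag=8, rhs=3; c'=1/4, d'=3/8
row 2: denom=6−2·1/4=11/2; d'=(-54−2·3/8)/(11/2)=-219/22
back: M2=-219/22
back: M1=3/8−1/4·-219/22=63/22
M: M0=0, M1=63/22, M2=-219/22, M3=0
seg 0: a=-5, c=M0/2=0, d=(M1−M0)/(6·2)=21/88, b=Δ0−h0·(2M0+M1)/6=6/11
seg 1: a=-2, c=M1/2=63/44, d=(M2−M1)/(6·2)=-47/44, b=Δ1−h1·(2M1+M2)/6=75/22
seg 2: a=2, c=M2/2=-219/44, d=(M3−M2)/(6·1)=73/44, b=Δ2−h2·(2M2+M3)/6=-81/22
t_q=3 → seg 1, τ=1; S=-2+75/22·τ+63/44·τ²+-47/44·τ³=39/22

  seg 0: a=-5 b=6/11 c=0 d=21/88
  seg 1: a=-2 b=75/22 c=63/44 d=-47/44
  seg 2: a=2 b=-81/22 c=-219/44 d=73/44
S(3) = 39/22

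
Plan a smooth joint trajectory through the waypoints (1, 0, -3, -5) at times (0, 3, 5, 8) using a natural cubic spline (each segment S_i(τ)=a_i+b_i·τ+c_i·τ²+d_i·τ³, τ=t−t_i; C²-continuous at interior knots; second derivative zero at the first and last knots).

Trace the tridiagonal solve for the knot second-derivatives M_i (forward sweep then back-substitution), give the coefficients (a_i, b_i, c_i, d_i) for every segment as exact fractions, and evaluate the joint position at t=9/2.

  seg 0: a=1 b=1/12 c=0 d=-5/108
  seg 1: a=0 b=-7/6 c=-5/12 d=1/8
  seg 2: a=-3 b=-4/3 c=1/3 d=-1/27
S(9/2) = -145/64

Δ: Δ0=-1/3, Δ1=-3/2, Δ2=-2/3
row 1: diag=10, rhs=-7; c'=1/5, d'=-7/10
row 2: denom=10−2·1/5=48/5; d'=(5−2·-7/10)/(48/5)=2/3
back: M2=2/3
back: M1=-7/10−1/5·2/3=-5/6
M: M0=0, M1=-5/6, M2=2/3, M3=0
seg 0: a=1, c=M0/2=0, d=(M1−M0)/(6·3)=-5/108, b=Δ0−h0·(2M0+M1)/6=1/12
seg 1: a=0, c=M1/2=-5/12, d=(M2−M1)/(6·2)=1/8, b=Δ1−h1·(2M1+M2)/6=-7/6
seg 2: a=-3, c=M2/2=1/3, d=(M3−M2)/(6·3)=-1/27, b=Δ2−h2·(2M2+M3)/6=-4/3
t_q=9/2 → seg 1, τ=3/2; S=0+-7/6·τ+-5/12·τ²+1/8·τ³=-145/64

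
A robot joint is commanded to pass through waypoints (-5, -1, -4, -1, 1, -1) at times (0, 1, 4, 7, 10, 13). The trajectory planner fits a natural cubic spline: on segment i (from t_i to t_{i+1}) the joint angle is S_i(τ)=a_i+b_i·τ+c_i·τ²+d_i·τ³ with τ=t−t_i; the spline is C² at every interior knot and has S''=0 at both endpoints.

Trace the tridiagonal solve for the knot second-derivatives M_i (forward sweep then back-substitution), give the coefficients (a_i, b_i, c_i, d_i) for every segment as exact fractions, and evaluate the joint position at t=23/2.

  seg 0: a=-5 b=62/13 c=0 d=-10/13
  seg 1: a=-1 b=32/13 c=-30/13 d=5/13
  seg 2: a=-4 b=-1 c=15/13 d=-19/117
  seg 3: a=-1 b=20/13 c=-4/13 d=2/351
  seg 4: a=1 b=-2/13 c=-10/39 d=10/351
S(23/2) = 15/52

Δ: Δ0=4, Δ1=-1, Δ2=1, Δ3=2/3, Δ4=-2/3
row 1: diag=8, rhs=-30; c'=3/8, d'=-15/4
row 2: denom=12−3·3/8=87/8; d'=(12−3·-15/4)/(87/8)=62/29
row 3: denom=12−3·8/29=324/29; d'=(-2−3·62/29)/(324/29)=-61/81
row 4: denom=12−3·29/108=403/36; d'=(-8−3·-61/81)/(403/36)=-20/39
back: M4=-20/39
back: M3=-61/81−29/108·-20/39=-8/13
back: M2=62/29−8/29·-8/13=30/13
back: M1=-15/4−3/8·30/13=-60/13
M: M0=0, M1=-60/13, M2=30/13, M3=-8/13, M4=-20/39, M5=0
seg 0: a=-5, c=M0/2=0, d=(M1−M0)/(6·1)=-10/13, b=Δ0−h0·(2M0+M1)/6=62/13
seg 1: a=-1, c=M1/2=-30/13, d=(M2−M1)/(6·3)=5/13, b=Δ1−h1·(2M1+M2)/6=32/13
seg 2: a=-4, c=M2/2=15/13, d=(M3−M2)/(6·3)=-19/117, b=Δ2−h2·(2M2+M3)/6=-1
seg 3: a=-1, c=M3/2=-4/13, d=(M4−M3)/(6·3)=2/351, b=Δ3−h3·(2M3+M4)/6=20/13
seg 4: a=1, c=M4/2=-10/39, d=(M5−M4)/(6·3)=10/351, b=Δ4−h4·(2M4+M5)/6=-2/13
t_q=23/2 → seg 4, τ=3/2; S=1+-2/13·τ+-10/39·τ²+10/351·τ³=15/52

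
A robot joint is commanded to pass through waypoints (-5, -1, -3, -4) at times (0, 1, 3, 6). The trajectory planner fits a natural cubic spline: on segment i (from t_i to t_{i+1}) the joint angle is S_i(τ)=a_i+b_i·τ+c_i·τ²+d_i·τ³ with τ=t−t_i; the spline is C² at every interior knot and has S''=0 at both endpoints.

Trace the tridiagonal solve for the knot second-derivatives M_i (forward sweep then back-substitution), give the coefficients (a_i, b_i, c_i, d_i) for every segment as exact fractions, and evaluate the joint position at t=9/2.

Δ: Δ0=4, Δ1=-1, Δ2=-1/3
row 1: diag=6, rhs=-30; c'=1/3, d'=-5
row 2: denom=10−2·1/3=28/3; d'=(4−2·-5)/(28/3)=3/2
back: M2=3/2
back: M1=-5−1/3·3/2=-11/2
M: M0=0, M1=-11/2, M2=3/2, M3=0
seg 0: a=-5, c=M0/2=0, d=(M1−M0)/(6·1)=-11/12, b=Δ0−h0·(2M0+M1)/6=59/12
seg 1: a=-1, c=M1/2=-11/4, d=(M2−M1)/(6·2)=7/12, b=Δ1−h1·(2M1+M2)/6=13/6
seg 2: a=-3, c=M2/2=3/4, d=(M3−M2)/(6·3)=-1/12, b=Δ2−h2·(2M2+M3)/6=-11/6
t_q=9/2 → seg 2, τ=3/2; S=-3+-11/6·τ+3/4·τ²+-1/12·τ³=-139/32

  seg 0: a=-5 b=59/12 c=0 d=-11/12
  seg 1: a=-1 b=13/6 c=-11/4 d=7/12
  seg 2: a=-3 b=-11/6 c=3/4 d=-1/12
S(9/2) = -139/32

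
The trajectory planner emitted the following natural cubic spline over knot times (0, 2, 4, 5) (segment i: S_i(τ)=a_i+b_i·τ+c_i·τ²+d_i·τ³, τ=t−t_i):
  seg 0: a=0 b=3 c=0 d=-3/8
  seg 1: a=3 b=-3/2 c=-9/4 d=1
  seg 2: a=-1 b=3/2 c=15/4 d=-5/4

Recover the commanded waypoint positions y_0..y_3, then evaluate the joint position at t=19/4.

y_0 = S_0(0) = a_0 = 0
y_1 = S_1(0) = a_1 = 3
y_2 = S_2(0) = a_2 = -1
y_3 = S_2(1) = 3
t_q=19/4 is in segment 2 (τ=3/4); S_2(τ)=437/256

y_0=0 y_1=3 y_2=-1 y_3=3
S(19/4) = 437/256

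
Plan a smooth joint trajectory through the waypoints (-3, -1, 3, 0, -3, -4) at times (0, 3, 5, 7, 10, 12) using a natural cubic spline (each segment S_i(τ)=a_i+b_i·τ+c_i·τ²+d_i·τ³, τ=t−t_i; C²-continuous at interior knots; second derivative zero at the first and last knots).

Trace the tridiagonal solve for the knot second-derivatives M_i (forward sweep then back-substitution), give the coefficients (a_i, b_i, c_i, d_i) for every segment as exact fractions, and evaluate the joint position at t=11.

Δ: Δ0=2/3, Δ1=2, Δ2=-3/2, Δ3=-1, Δ4=-1/2
row 1: diag=10, rhs=8; c'=1/5, d'=4/5
row 2: denom=8−2·1/5=38/5; d'=(-21−2·4/5)/(38/5)=-113/38
row 3: denom=10−2·5/19=180/19; d'=(3−2·-113/38)/(180/19)=17/18
row 4: denom=10−3·19/60=181/20; d'=(3−3·17/18)/(181/20)=10/543
back: M4=10/543
back: M3=17/18−19/60·10/543=1529/1629
back: M2=-113/38−5/19·1529/1629=-10493/3258
back: M1=4/5−1/5·-10493/3258=4705/3258
M: M0=0, M1=4705/3258, M2=-10493/3258, M3=1529/1629, M4=10/543, M5=0
seg 0: a=-3, c=M0/2=0, d=(M1−M0)/(6·3)=4705/58644, b=Δ0−h0·(2M0+M1)/6=-361/6516
seg 1: a=-1, c=M1/2=4705/6516, d=(M2−M1)/(6·2)=-2533/6516, b=Δ1−h1·(2M1+M2)/6=6877/3258
seg 2: a=3, c=M2/2=-10493/6516, d=(M3−M2)/(6·2)=4517/13032, b=Δ2−h2·(2M2+M3)/6=121/362
seg 3: a=0, c=M3/2=1529/3258, d=(M4−M3)/(6·3)=-1499/29322, b=Δ3−h3·(2M3+M4)/6=-3173/1629
seg 4: a=-3, c=M4/2=5/543, d=(M5−M4)/(6·2)=-5/3258, b=Δ4−h4·(2M4+M5)/6=-1669/3258
t_q=11 → seg 4, τ=1; S=-3+-1669/3258·τ+5/543·τ²+-5/3258·τ³=-1903/543

  seg 0: a=-3 b=-361/6516 c=0 d=4705/58644
  seg 1: a=-1 b=6877/3258 c=4705/6516 d=-2533/6516
  seg 2: a=3 b=121/362 c=-10493/6516 d=4517/13032
  seg 3: a=0 b=-3173/1629 c=1529/3258 d=-1499/29322
  seg 4: a=-3 b=-1669/3258 c=5/543 d=-5/3258
S(11) = -1903/543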